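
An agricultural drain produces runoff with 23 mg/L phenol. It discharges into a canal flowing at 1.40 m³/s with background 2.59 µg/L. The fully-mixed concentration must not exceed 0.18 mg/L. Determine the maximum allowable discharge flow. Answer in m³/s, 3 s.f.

0.0109 m³/s

2.59 µg/L = 0.00259 mg/L.
Mass balance at complete mixing: C_std·(Q_w + Q_r) = Q_w·C_e + Q_r·C_b.
Rearranging, Q_w = Q_r·(C_std − C_b)/(C_e − C_std) = 1.40·(0.18 − 0.00259) / (23 − 0.18) = 0.01088 m³/s.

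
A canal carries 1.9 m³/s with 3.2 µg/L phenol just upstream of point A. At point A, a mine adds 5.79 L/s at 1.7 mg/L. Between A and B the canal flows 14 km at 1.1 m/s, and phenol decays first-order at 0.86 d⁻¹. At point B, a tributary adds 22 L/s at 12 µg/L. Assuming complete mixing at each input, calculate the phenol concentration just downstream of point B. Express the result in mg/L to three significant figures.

3.2 µg/L = 0.0032 mg/L.
5.79 L/s = 0.00579 m³/s.
After input A: C = (1.9·0.0032 + 0.00579·1.7) / 1.906 = 0.008355 mg/L.
Over the 14 km reach to input B (t = 1.273e+04 s = 0.1473 d), decay gives C = 0.008355·exp(−0.86·0.1473) = 0.007361 mg/L.
22 L/s = 0.022 m³/s.
12 µg/L = 0.012 mg/L.
After input B: C = (1.906·0.007361 + 0.022·0.012) / 1.928 = 0.007414 mg/L.

0.00741 mg/L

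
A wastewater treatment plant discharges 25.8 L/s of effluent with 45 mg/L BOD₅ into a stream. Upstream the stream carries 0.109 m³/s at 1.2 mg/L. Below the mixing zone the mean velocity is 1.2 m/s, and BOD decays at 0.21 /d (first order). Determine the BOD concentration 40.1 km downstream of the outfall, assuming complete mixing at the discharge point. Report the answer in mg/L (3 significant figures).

8.84 mg/L

25.8 L/s = 0.0258 m³/s.
After complete mixing, C₀ = (0.0258·45 + 0.109·1.2) / 0.1348 = 9.583 mg/L.
Travel time t = 4.01e+04 m / 1.2 m/s = 3.342e+04 s = 0.3868 d.
C = 9.583·exp(−0.21·0.3868) = 9.583·0.922 = 8.836 mg/L.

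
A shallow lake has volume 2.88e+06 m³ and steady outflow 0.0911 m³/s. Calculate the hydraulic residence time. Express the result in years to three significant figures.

Q = 0.0911 m³/s × 3.156e+07 s/yr = 2.875e+06 m³/yr.
Hydraulic residence time τ = V/Q = 2.88e+06/2.875e+06 = 1.002 yr.

1.00 yr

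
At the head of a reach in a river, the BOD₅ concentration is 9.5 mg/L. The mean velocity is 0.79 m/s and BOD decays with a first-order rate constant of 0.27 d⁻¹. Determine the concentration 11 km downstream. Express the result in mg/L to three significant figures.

9.10 mg/L

Travel time t = 11 km / 0.79 m/s = 1.1e+04/0.79 = 1.392e+04 s = 0.1612 d.
First-order decay: C = 9.5·exp(−0.27·0.1612) = 9.5·0.9574 = 9.095 mg/L.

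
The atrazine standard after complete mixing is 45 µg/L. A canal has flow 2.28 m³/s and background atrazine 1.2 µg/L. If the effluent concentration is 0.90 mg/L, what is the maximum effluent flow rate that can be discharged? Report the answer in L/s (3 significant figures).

1.2 µg/L = 0.0012 mg/L.
45 µg/L = 0.045 mg/L.
Mass balance at complete mixing: C_std·(Q_w + Q_r) = Q_w·C_e + Q_r·C_b.
Rearranging, Q_w = Q_r·(C_std − C_b)/(C_e − C_std) = 2.28·(0.045 − 0.0012) / (0.9 − 0.045) = 0.1168 m³/s.
= 116.8 L/s.

117 L/s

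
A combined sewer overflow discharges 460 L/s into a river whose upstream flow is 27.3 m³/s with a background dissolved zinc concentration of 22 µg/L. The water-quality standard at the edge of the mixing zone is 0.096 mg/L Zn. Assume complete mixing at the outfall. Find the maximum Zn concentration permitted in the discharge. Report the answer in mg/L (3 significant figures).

460 L/s = 0.46 m³/s.
22 µg/L = 0.022 mg/L.
Mass balance: 0.096·27.76 = 0.46·Cₑ + 27.3·0.022.
Cₑ = (2.665 − 0.6006) / 0.46 = 4.488 mg/L.

4.49 mg/L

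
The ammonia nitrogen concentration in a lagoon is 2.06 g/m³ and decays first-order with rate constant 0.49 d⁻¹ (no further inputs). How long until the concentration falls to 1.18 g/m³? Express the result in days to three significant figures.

1.14 d

t = ln(C₀/C)/k = ln(2.06/1.18)/0.49 = 0.5572/0.49 = 1.137 d.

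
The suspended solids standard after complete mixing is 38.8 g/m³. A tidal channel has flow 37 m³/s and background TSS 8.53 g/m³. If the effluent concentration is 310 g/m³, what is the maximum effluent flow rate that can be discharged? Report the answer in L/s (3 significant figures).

4130 L/s

Mass balance at complete mixing: C_std·(Q_w + Q_r) = Q_w·C_e + Q_r·C_b.
Rearranging, Q_w = Q_r·(C_std − C_b)/(C_e − C_std) = 37·(38.8 − 8.53) / (310 − 38.8) = 4.13 m³/s.
= 4130 L/s.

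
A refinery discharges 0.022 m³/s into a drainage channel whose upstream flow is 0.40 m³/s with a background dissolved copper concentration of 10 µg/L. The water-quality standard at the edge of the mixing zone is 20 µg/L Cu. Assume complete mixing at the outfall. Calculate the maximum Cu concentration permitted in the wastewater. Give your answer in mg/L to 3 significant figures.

10 µg/L = 0.01 mg/L.
20 µg/L = 0.02 mg/L.
Mass balance: 0.02·0.422 = 0.022·Cₑ + 0.4·0.01.
Cₑ = (0.00844 − 0.004) / 0.022 = 0.2018 mg/L.

0.202 mg/L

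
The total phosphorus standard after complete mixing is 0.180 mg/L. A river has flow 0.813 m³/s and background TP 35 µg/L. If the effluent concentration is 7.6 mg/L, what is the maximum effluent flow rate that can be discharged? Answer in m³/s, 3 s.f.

0.0159 m³/s

35 µg/L = 0.035 mg/L.
Mass balance at complete mixing: C_std·(Q_w + Q_r) = Q_w·C_e + Q_r·C_b.
Rearranging, Q_w = Q_r·(C_std − C_b)/(C_e − C_std) = 0.813·(0.18 − 0.035) / (7.6 − 0.18) = 0.01589 m³/s.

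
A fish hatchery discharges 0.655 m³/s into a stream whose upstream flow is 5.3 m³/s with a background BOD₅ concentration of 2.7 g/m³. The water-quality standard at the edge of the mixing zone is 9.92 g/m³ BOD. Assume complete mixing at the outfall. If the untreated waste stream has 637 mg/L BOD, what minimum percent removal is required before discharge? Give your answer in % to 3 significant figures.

Mass balance: 9.92·5.955 = 0.655·Cₑ + 5.3·2.7.
Cₑ = (59.07 − 14.31) / 0.655 = 68.34 mg/L.
Required removal = 1 − 68.34/637 = 89.27 %.

89.3 %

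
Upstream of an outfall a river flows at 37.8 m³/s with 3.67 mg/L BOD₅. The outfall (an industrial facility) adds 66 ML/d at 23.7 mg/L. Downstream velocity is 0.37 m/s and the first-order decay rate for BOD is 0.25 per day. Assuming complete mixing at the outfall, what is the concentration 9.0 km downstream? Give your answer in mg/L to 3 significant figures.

66 ML/d = 0.7639 m³/s.
After complete mixing, C₀ = (0.7639·23.7 + 37.8·3.67) / 38.56 = 4.067 mg/L.
Travel time t = 9000 m / 0.37 m/s = 2.432e+04 s = 0.2815 d.
C = 4.067·exp(−0.25·0.2815) = 4.067·0.932 = 3.79 mg/L.

3.79 mg/L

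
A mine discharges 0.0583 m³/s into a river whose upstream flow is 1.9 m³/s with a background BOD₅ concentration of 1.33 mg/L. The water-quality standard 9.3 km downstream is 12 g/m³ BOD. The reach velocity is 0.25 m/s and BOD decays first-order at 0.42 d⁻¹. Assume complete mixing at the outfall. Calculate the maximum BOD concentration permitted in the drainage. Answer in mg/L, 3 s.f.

440 mg/L

Travel time to the compliance point: t = 9300/0.25 = 3.72e+04 s = 0.4306 d; decay factor exp(−0.42·0.4306) = 0.8346.
So the concentration just after mixing may be at most 12/0.8346 = 14.38 mg/L.
Mass balance: 14.38·1.958 = 0.0583·Cₑ + 1.9·1.33.
Cₑ = (28.16 − 2.527) / 0.0583 = 439.6 mg/L.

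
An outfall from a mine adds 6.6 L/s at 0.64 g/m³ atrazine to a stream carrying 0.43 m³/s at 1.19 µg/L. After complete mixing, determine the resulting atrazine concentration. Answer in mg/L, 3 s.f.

0.0108 mg/L

6.6 L/s = 0.0066 m³/s.
1.19 µg/L = 0.00119 mg/L.
By mass balance at complete mixing, C = (0.0066·0.64 + 0.43·0.00119) / (0.0066 + 0.43) = 0.004736/0.4366 = 0.01085 mg/L.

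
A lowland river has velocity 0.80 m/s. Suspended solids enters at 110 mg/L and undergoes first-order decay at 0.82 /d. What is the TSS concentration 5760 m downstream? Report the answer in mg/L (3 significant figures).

103 mg/L

Travel time t = 5760 m / 0.80 m/s = 5760/0.80 = 7200 s = 0.08333 d.
First-order decay: C = 110·exp(−0.82·0.08333) = 110·0.9339 = 102.7 mg/L.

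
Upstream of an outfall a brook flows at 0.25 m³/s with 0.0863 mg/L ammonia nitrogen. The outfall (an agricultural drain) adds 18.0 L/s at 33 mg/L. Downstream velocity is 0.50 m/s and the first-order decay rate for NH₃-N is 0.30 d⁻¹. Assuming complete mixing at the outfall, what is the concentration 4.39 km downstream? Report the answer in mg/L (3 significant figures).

18.0 L/s = 0.018 m³/s.
After complete mixing, C₀ = (0.018·33 + 0.25·0.0863) / 0.268 = 2.297 mg/L.
Travel time t = 4390 m / 0.50 m/s = 8780 s = 0.1016 d.
C = 2.297·exp(−0.30·0.1016) = 2.297·0.97 = 2.228 mg/L.

2.23 mg/L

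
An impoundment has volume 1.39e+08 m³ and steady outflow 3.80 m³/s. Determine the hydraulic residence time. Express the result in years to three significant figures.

1.16 yr

Q = 3.80 m³/s × 3.156e+07 s/yr = 1.199e+08 m³/yr.
Hydraulic residence time τ = V/Q = 1.39e+08/1.199e+08 = 1.159 yr.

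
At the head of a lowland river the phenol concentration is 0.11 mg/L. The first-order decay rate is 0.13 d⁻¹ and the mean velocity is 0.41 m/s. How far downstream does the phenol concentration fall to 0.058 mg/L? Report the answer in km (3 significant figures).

From C = C₀·e^(−kt), t = ln(C₀/C)/k = ln(0.11/0.058)/0.13 = 0.64/0.13 = 4.923 d.
Distance = v·t = 0.41 m/s × 4.254e+05 s = 1.744e+05 m = 174.4 km.

174 km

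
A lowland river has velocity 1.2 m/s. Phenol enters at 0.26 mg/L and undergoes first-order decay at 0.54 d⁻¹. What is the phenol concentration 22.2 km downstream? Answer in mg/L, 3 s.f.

0.232 mg/L

Travel time t = 22.2 km / 1.2 m/s = 2.22e+04/1.2 = 1.85e+04 s = 0.2141 d.
First-order decay: C = 0.26·exp(−0.54·0.2141) = 0.26·0.8908 = 0.2316 mg/L.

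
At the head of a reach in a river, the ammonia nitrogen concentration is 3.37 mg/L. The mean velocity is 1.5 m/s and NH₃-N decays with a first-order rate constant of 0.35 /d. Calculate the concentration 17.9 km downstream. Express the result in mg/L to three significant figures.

3.21 mg/L

Travel time t = 17.9 km / 1.5 m/s = 1.79e+04/1.5 = 1.193e+04 s = 0.1381 d.
First-order decay: C = 3.37·exp(−0.35·0.1381) = 3.37·0.9528 = 3.211 mg/L.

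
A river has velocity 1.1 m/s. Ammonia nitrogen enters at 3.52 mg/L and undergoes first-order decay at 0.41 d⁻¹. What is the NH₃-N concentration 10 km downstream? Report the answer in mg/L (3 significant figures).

3.37 mg/L

Travel time t = 10 km / 1.1 m/s = 1e+04/1.1 = 9091 s = 0.1052 d.
First-order decay: C = 3.52·exp(−0.41·0.1052) = 3.52·0.9578 = 3.371 mg/L.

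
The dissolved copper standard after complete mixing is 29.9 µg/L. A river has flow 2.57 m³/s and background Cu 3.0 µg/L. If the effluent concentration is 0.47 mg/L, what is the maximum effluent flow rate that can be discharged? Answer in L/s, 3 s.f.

157 L/s

3.0 µg/L = 0.003 mg/L.
29.9 µg/L = 0.0299 mg/L.
Mass balance at complete mixing: C_std·(Q_w + Q_r) = Q_w·C_e + Q_r·C_b.
Rearranging, Q_w = Q_r·(C_std − C_b)/(C_e − C_std) = 2.57·(0.0299 − 0.003) / (0.47 − 0.0299) = 0.1571 m³/s.
= 157.1 L/s.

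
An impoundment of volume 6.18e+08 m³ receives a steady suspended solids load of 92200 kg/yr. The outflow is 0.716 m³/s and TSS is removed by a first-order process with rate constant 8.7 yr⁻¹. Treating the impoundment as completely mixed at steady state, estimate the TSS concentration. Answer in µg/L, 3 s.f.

Outflow Q = 0.716 m³/s × 3.156e+07 s/yr = 2.26e+07 m³/yr.
Steady-state CSTR mass balance: W = Q·C + k·V·C, so C = W/(Q + kV).
Q + kV = 2.26e+07 + 8.7·6.18e+08 = 5.399e+09 m³/yr.
C = 92200/5.399e+09 = 1.708e-05 kg/m³ = 0.01708 mg/L = 17.08 µg/L.

17.1 µg/L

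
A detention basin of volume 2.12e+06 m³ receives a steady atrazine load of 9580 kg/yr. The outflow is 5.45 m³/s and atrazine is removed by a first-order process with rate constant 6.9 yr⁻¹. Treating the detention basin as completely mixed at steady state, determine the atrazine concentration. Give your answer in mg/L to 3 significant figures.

Outflow Q = 5.45 m³/s × 3.156e+07 s/yr = 1.72e+08 m³/yr.
Steady-state CSTR mass balance: W = Q·C + k·V·C, so C = W/(Q + kV).
Q + kV = 1.72e+08 + 6.9·2.12e+06 = 1.866e+08 m³/yr.
C = 9580/1.866e+08 = 5.134e-05 kg/m³ = 0.05134 mg/L.

0.0513 mg/L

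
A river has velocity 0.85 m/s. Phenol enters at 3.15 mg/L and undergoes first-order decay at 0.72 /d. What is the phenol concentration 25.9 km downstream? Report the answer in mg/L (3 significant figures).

2.44 mg/L

Travel time t = 25.9 km / 0.85 m/s = 2.59e+04/0.85 = 3.047e+04 s = 0.3527 d.
First-order decay: C = 3.15·exp(−0.72·0.3527) = 3.15·0.7758 = 2.444 mg/L.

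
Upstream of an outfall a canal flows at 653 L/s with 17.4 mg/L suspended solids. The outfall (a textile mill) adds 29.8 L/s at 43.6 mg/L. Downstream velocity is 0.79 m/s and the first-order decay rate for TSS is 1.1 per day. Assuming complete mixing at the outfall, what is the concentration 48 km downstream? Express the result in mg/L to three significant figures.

8.56 mg/L

29.8 L/s = 0.0298 m³/s.
653 L/s = 0.653 m³/s.
After complete mixing, C₀ = (0.0298·43.6 + 0.653·17.4) / 0.6828 = 18.54 mg/L.
Travel time t = 4.8e+04 m / 0.79 m/s = 6.076e+04 s = 0.7032 d.
C = 18.54·exp(−1.1·0.7032) = 18.54·0.4614 = 8.555 mg/L.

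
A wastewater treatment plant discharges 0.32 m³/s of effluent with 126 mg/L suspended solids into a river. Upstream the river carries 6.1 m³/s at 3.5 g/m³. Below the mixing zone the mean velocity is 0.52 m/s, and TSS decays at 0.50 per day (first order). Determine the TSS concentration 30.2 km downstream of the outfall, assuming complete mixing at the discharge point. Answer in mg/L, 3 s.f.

After complete mixing, C₀ = (0.32·126 + 6.1·3.5) / 6.42 = 9.606 mg/L.
Travel time t = 3.02e+04 m / 0.52 m/s = 5.808e+04 s = 0.6722 d.
C = 9.606·exp(−0.50·0.6722) = 9.606·0.7146 = 6.864 mg/L.

6.86 mg/L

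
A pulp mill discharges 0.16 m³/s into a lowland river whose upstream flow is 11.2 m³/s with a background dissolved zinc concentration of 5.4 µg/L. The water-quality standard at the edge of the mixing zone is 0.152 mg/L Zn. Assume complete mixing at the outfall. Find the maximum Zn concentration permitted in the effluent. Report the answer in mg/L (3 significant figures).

5.4 µg/L = 0.0054 mg/L.
Mass balance: 0.152·11.36 = 0.16·Cₑ + 11.2·0.0054.
Cₑ = (1.727 − 0.06048) / 0.16 = 10.41 mg/L.

10.4 mg/L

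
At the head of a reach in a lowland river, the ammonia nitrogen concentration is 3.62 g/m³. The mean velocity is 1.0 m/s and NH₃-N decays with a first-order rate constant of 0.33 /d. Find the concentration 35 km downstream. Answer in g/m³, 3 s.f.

Travel time t = 35 km / 1.0 m/s = 3.5e+04/1.0 = 3.5e+04 s = 0.4051 d.
First-order decay: C = 3.62·exp(−0.33·0.4051) = 3.62·0.8749 = 3.167 g/m³.

3.17 g/m³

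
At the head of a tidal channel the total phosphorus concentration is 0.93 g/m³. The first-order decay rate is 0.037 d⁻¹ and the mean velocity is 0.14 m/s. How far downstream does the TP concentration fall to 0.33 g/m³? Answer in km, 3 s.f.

339 km

From C = C₀·e^(−kt), t = ln(C₀/C)/k = ln(0.93/0.33)/0.037 = 1.036/0.037 = 28 d.
Distance = v·t = 0.14 m/s × 2.419e+06 s = 3.387e+05 m = 338.7 km.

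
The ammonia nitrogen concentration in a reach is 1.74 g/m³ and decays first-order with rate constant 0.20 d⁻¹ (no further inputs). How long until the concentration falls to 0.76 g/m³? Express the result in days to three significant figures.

t = ln(C₀/C)/k = ln(1.74/0.76)/0.20 = 0.8283/0.20 = 4.142 d.

4.14 d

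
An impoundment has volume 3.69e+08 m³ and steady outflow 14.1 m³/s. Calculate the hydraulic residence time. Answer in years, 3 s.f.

Q = 14.1 m³/s × 3.156e+07 s/yr = 4.45e+08 m³/yr.
Hydraulic residence time τ = V/Q = 3.69e+08/4.45e+08 = 0.8293 yr.

0.829 yr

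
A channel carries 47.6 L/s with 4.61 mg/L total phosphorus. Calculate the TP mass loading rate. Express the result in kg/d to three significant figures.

47.6 L/s = 0.0476 m³/s.
Mass flux = Q·C = 0.0476 m³/s × 4.61 g/m³ = 0.2194 g/s.
= 0.2194 g/s × 86.4 = 18.96 kg/d.

19.0 kg/d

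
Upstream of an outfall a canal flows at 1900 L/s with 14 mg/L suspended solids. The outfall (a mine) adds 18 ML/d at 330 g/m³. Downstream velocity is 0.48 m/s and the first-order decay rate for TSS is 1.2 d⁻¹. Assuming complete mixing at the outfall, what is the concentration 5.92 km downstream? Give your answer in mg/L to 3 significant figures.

18 ML/d = 0.2083 m³/s.
1900 L/s = 1.9 m³/s.
After complete mixing, C₀ = (0.2083·330 + 1.9·14) / 2.108 = 45.23 mg/L.
Travel time t = 5920 m / 0.48 m/s = 1.233e+04 s = 0.1427 d.
C = 45.23·exp(−1.2·0.1427) = 45.23·0.8426 = 38.11 mg/L.

38.1 mg/L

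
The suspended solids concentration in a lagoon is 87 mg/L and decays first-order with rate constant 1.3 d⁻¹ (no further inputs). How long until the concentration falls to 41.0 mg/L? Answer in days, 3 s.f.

t = ln(C₀/C)/k = ln(87/41.0)/1.3 = 0.7523/1.3 = 0.5787 d.

0.579 d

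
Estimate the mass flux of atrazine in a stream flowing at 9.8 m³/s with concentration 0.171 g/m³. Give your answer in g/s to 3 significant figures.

1.68 g/s

Mass flux = Q·C = 9.8 m³/s × 0.171 g/m³ = 1.676 g/s.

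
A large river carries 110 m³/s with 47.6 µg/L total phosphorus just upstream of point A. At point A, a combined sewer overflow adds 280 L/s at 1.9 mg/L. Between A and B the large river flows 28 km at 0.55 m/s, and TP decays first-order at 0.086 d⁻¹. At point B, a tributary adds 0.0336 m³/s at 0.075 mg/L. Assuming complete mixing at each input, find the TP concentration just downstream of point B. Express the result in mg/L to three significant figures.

0.0497 mg/L

47.6 µg/L = 0.0476 mg/L.
280 L/s = 0.28 m³/s.
After input A: C = (110·0.0476 + 0.28·1.9) / 110.3 = 0.0523 mg/L.
Over the 28 km reach to input B (t = 5.091e+04 s = 0.5892 d), decay gives C = 0.0523·exp(−0.086·0.5892) = 0.04972 mg/L.
After input B: C = (110.3·0.04972 + 0.0336·0.075) / 110.3 = 0.04973 mg/L.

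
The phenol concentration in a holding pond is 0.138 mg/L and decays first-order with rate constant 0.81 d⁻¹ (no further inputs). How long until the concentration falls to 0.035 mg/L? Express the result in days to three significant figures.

1.69 d

t = ln(C₀/C)/k = ln(0.138/0.035)/0.81 = 1.372/0.81 = 1.694 d.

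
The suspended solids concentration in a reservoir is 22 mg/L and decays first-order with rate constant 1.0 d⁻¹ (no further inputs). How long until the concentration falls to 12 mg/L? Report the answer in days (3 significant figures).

t = ln(C₀/C)/k = ln(22/12)/1.0 = 0.6061/1.0 = 0.6061 d.

0.606 d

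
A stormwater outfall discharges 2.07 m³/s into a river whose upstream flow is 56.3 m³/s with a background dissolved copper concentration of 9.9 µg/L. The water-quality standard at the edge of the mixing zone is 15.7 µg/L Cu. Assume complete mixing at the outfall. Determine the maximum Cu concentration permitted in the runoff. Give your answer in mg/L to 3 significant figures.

9.9 µg/L = 0.0099 mg/L.
15.7 µg/L = 0.0157 mg/L.
Mass balance: 0.0157·58.37 = 2.07·Cₑ + 56.3·0.0099.
Cₑ = (0.9164 − 0.5574) / 2.07 = 0.1734 mg/L.

0.173 mg/L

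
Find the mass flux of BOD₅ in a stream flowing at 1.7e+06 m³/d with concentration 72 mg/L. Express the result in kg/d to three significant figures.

1.7e+06 m³/d = 19.68 m³/s.
Mass flux = Q·C = 19.68 m³/s × 72 g/m³ = 1417 g/s.
= 1417 g/s × 86.4 = 1.224e+05 kg/d.

122000 kg/d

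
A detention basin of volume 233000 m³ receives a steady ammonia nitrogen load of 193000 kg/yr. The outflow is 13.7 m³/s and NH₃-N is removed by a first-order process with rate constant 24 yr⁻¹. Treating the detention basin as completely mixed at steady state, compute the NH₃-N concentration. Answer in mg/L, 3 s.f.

Outflow Q = 13.7 m³/s × 3.156e+07 s/yr = 4.323e+08 m³/yr.
Steady-state CSTR mass balance: W = Q·C + k·V·C, so C = W/(Q + kV).
Q + kV = 4.323e+08 + 24·233000 = 4.379e+08 m³/yr.
C = 193000/4.379e+08 = 0.0004407 kg/m³ = 0.4407 mg/L.

0.441 mg/L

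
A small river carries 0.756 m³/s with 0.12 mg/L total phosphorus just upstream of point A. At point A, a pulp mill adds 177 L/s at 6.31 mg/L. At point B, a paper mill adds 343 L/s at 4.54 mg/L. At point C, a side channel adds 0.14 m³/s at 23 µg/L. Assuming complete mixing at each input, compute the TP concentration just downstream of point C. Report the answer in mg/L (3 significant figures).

177 L/s = 0.177 m³/s.
After input A: C = (0.756·0.12 + 0.177·6.31) / 0.933 = 1.294 mg/L.
343 L/s = 0.343 m³/s.
After input B: C = (0.933·1.294 + 0.343·4.54) / 1.276 = 2.167 mg/L.
23 µg/L = 0.023 mg/L.
After input C: C = (1.276·2.167 + 0.14·0.023) / 1.416 = 1.955 mg/L.

1.95 mg/L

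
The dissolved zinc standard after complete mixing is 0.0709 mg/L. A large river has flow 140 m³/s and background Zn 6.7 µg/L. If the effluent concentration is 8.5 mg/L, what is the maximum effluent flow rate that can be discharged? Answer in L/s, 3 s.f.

6.7 µg/L = 0.0067 mg/L.
Mass balance at complete mixing: C_std·(Q_w + Q_r) = Q_w·C_e + Q_r·C_b.
Rearranging, Q_w = Q_r·(C_std − C_b)/(C_e − C_std) = 140·(0.0709 − 0.0067) / (8.5 − 0.0709) = 1.066 m³/s.
= 1066 L/s.

1070 L/s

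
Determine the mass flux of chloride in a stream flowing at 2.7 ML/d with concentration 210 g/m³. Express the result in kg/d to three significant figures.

2.7 ML/d = 0.03125 m³/s.
Mass flux = Q·C = 0.03125 m³/s × 210 g/m³ = 6.562 g/s.
= 6.562 g/s × 86.4 = 567 kg/d.

567 kg/d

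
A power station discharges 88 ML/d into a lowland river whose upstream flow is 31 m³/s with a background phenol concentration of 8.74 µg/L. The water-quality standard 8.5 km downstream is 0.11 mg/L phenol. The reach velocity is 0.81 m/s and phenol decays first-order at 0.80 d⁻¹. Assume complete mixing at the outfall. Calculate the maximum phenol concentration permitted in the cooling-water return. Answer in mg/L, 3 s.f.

3.54 mg/L

88 ML/d = 1.019 m³/s.
8.74 µg/L = 0.00874 mg/L.
Travel time to the compliance point: t = 8500/0.81 = 1.049e+04 s = 0.1215 d; decay factor exp(−0.80·0.1215) = 0.9074.
So the concentration just after mixing may be at most 0.11/0.9074 = 0.1212 mg/L.
Mass balance: 0.1212·32.02 = 1.019·Cₑ + 31·0.00874.
Cₑ = (3.881 − 0.2709) / 1.019 = 3.545 mg/L.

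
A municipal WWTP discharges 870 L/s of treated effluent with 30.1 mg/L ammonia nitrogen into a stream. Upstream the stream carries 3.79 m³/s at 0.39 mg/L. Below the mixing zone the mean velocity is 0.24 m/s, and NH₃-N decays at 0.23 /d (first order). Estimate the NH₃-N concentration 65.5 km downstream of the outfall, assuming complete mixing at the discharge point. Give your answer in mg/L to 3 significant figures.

870 L/s = 0.87 m³/s.
After complete mixing, C₀ = (0.87·30.1 + 3.79·0.39) / 4.66 = 5.937 mg/L.
Travel time t = 6.55e+04 m / 0.24 m/s = 2.729e+05 s = 3.159 d.
C = 5.937·exp(−0.23·3.159) = 5.937·0.4836 = 2.871 mg/L.

2.87 mg/L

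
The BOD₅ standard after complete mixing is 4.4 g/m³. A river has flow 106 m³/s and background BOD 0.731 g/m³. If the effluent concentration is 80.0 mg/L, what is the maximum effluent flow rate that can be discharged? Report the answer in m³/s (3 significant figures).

Mass balance at complete mixing: C_std·(Q_w + Q_r) = Q_w·C_e + Q_r·C_b.
Rearranging, Q_w = Q_r·(C_std − C_b)/(C_e − C_std) = 106·(4.4 − 0.731) / (80 − 4.4) = 5.144 m³/s.

5.14 m³/s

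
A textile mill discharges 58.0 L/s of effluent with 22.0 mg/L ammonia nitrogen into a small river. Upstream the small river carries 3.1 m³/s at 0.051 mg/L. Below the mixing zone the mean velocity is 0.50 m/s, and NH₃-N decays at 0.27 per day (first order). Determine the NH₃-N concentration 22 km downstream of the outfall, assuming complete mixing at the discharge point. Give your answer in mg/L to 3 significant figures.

58.0 L/s = 0.058 m³/s.
After complete mixing, C₀ = (0.058·22 + 3.1·0.051) / 3.158 = 0.4541 mg/L.
Travel time t = 2.2e+04 m / 0.50 m/s = 4.4e+04 s = 0.5093 d.
C = 0.4541·exp(−0.27·0.5093) = 0.4541·0.8715 = 0.3958 mg/L.

0.396 mg/L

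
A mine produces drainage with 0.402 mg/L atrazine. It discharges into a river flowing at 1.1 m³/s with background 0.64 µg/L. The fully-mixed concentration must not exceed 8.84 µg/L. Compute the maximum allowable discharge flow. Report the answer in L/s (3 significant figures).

22.9 L/s

0.64 µg/L = 0.00064 mg/L.
8.84 µg/L = 0.00884 mg/L.
Mass balance at complete mixing: C_std·(Q_w + Q_r) = Q_w·C_e + Q_r·C_b.
Rearranging, Q_w = Q_r·(C_std − C_b)/(C_e − C_std) = 1.1·(0.00884 − 0.00064) / (0.402 − 0.00884) = 0.02294 m³/s.
= 22.94 L/s.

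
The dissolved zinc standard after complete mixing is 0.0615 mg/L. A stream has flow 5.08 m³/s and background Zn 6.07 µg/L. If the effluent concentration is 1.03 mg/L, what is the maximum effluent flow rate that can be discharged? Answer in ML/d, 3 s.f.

25.1 ML/d

6.07 µg/L = 0.00607 mg/L.
Mass balance at complete mixing: C_std·(Q_w + Q_r) = Q_w·C_e + Q_r·C_b.
Rearranging, Q_w = Q_r·(C_std − C_b)/(C_e − C_std) = 5.08·(0.0615 − 0.00607) / (1.03 − 0.0615) = 0.2907 m³/s.
= 25.12 ML/d.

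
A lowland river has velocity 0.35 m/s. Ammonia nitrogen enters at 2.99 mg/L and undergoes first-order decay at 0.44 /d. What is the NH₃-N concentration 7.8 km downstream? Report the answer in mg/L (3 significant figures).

2.67 mg/L

Travel time t = 7.8 km / 0.35 m/s = 7800/0.35 = 2.229e+04 s = 0.2579 d.
First-order decay: C = 2.99·exp(−0.44·0.2579) = 2.99·0.8927 = 2.669 mg/L.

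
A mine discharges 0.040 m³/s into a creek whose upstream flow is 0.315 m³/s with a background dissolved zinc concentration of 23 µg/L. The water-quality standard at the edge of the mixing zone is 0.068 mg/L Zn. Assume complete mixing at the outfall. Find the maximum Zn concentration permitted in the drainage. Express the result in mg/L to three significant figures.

0.422 mg/L

23 µg/L = 0.023 mg/L.
Mass balance: 0.068·0.355 = 0.04·Cₑ + 0.315·0.023.
Cₑ = (0.02414 − 0.007245) / 0.04 = 0.4224 mg/L.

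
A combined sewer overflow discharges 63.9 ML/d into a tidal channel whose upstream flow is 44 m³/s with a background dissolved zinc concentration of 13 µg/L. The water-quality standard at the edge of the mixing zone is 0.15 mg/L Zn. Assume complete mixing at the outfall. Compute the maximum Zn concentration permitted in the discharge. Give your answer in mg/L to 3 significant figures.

8.30 mg/L

63.9 ML/d = 0.7396 m³/s.
13 µg/L = 0.013 mg/L.
Mass balance: 0.15·44.74 = 0.7396·Cₑ + 44·0.013.
Cₑ = (6.711 − 0.572) / 0.7396 = 8.301 mg/L.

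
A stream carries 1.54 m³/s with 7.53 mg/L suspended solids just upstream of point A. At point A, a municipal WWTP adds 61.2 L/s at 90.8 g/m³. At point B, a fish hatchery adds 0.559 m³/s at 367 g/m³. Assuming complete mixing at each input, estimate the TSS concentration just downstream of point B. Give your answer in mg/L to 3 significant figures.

61.2 L/s = 0.0612 m³/s.
After input A: C = (1.54·7.53 + 0.0612·90.8) / 1.601 = 10.71 mg/L.
After input B: C = (1.601·10.71 + 0.559·367) / 2.16 = 102.9 mg/L.

103 mg/L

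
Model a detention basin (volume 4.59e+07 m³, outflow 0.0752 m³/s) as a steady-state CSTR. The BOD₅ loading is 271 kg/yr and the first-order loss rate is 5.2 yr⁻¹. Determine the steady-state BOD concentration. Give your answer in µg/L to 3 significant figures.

1.12 µg/L

Outflow Q = 0.0752 m³/s × 3.156e+07 s/yr = 2.373e+06 m³/yr.
Steady-state CSTR mass balance: W = Q·C + k·V·C, so C = W/(Q + kV).
Q + kV = 2.373e+06 + 5.2·4.59e+07 = 2.411e+08 m³/yr.
C = 271/2.411e+08 = 1.124e-06 kg/m³ = 0.001124 mg/L = 1.124 µg/L.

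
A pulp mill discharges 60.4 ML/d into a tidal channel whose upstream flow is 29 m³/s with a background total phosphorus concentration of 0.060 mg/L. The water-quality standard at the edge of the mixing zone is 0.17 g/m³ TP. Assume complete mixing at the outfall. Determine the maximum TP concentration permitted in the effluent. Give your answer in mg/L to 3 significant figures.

4.73 mg/L

60.4 ML/d = 0.6991 m³/s.
Mass balance: 0.17·29.7 = 0.6991·Cₑ + 29·0.06.
Cₑ = (5.049 − 1.74) / 0.6991 = 4.733 mg/L.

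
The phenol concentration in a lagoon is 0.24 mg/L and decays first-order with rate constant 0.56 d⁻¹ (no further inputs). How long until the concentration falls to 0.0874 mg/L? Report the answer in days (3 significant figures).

1.80 d

t = ln(C₀/C)/k = ln(0.24/0.0874)/0.56 = 1.01/0.56 = 1.804 d.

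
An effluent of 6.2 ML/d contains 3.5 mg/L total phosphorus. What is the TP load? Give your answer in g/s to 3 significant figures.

6.2 ML/d = 0.07176 m³/s.
Mass flux = Q·C = 0.07176 m³/s × 3.5 g/m³ = 0.2512 g/s.

0.251 g/s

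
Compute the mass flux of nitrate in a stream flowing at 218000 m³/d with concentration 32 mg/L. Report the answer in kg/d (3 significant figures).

6980 kg/d

218000 m³/d = 2.523 m³/s.
Mass flux = Q·C = 2.523 m³/s × 32 g/m³ = 80.74 g/s.
= 80.74 g/s × 86.4 = 6976 kg/d.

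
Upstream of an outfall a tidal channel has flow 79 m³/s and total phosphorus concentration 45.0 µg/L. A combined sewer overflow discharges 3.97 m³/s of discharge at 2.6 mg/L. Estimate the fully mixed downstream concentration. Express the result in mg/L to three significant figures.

0.167 mg/L

45.0 µg/L = 0.045 mg/L.
Conservation of mass across the mixing zone: C = (3.97·2.6 + 79·0.045) / (3.97 + 79) = 13.88/82.97 = 0.1673 mg/L.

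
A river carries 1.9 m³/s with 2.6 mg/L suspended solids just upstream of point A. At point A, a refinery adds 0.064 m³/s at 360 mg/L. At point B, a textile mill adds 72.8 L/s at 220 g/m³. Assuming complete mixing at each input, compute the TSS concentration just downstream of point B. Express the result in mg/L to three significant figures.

21.6 mg/L

After input A: C = (1.9·2.6 + 0.064·360) / 1.964 = 14.25 mg/L.
72.8 L/s = 0.0728 m³/s.
After input B: C = (1.964·14.25 + 0.0728·220) / 2.037 = 21.6 mg/L.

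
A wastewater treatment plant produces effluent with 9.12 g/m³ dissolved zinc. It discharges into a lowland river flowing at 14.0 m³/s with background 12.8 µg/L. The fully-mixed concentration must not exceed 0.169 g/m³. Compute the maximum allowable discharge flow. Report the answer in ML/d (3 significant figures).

12.8 µg/L = 0.0128 mg/L.
Mass balance at complete mixing: C_std·(Q_w + Q_r) = Q_w·C_e + Q_r·C_b.
Rearranging, Q_w = Q_r·(C_std − C_b)/(C_e − C_std) = 14.0·(0.169 − 0.0128) / (9.12 − 0.169) = 0.2443 m³/s.
= 21.11 ML/d.

21.1 ML/d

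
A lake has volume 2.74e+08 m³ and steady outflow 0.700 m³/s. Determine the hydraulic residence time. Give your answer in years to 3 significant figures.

Q = 0.700 m³/s × 3.156e+07 s/yr = 2.209e+07 m³/yr.
Hydraulic residence time τ = V/Q = 2.74e+08/2.209e+07 = 12.4 yr.

12.4 yr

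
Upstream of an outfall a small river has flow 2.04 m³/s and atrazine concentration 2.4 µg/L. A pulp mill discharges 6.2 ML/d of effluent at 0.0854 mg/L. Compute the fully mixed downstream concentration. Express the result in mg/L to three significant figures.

0.00522 mg/L

6.2 ML/d = 0.07176 m³/s.
2.4 µg/L = 0.0024 mg/L.
By mass balance at complete mixing, C = (0.07176·0.0854 + 2.04·0.0024) / (0.07176 + 2.04) = 0.01102/2.112 = 0.00522 mg/L.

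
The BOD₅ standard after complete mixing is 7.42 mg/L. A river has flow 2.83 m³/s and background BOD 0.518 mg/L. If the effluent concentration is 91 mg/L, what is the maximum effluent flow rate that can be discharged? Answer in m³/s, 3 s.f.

0.234 m³/s

Mass balance at complete mixing: C_std·(Q_w + Q_r) = Q_w·C_e + Q_r·C_b.
Rearranging, Q_w = Q_r·(C_std − C_b)/(C_e − C_std) = 2.83·(7.42 − 0.518) / (91 − 7.42) = 0.2337 m³/s.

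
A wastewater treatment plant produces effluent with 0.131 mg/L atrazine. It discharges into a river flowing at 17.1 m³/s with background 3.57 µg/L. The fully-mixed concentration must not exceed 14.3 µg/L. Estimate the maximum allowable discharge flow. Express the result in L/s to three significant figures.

3.57 µg/L = 0.00357 mg/L.
14.3 µg/L = 0.0143 mg/L.
Mass balance at complete mixing: C_std·(Q_w + Q_r) = Q_w·C_e + Q_r·C_b.
Rearranging, Q_w = Q_r·(C_std − C_b)/(C_e − C_std) = 17.1·(0.0143 − 0.00357) / (0.131 − 0.0143) = 1.572 m³/s.
= 1572 L/s.

1570 L/s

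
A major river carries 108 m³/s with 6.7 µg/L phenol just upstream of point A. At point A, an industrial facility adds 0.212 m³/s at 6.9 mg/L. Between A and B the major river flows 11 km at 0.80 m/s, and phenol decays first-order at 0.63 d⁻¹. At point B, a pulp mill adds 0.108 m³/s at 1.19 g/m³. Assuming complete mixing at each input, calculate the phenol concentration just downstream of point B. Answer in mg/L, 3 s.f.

0.0194 mg/L

6.7 µg/L = 0.0067 mg/L.
After input A: C = (108·0.0067 + 0.212·6.9) / 108.2 = 0.0202 mg/L.
Over the 11 km reach to input B (t = 1.375e+04 s = 0.1591 d), decay gives C = 0.0202·exp(−0.63·0.1591) = 0.01828 mg/L.
After input B: C = (108.2·0.01828 + 0.108·1.19) / 108.3 = 0.01945 mg/L.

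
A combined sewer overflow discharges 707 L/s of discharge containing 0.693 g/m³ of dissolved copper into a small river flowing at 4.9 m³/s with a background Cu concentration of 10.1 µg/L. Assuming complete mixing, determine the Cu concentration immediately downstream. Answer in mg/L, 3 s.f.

707 L/s = 0.707 m³/s.
10.1 µg/L = 0.0101 mg/L.
By mass balance at complete mixing, C = (0.707·0.693 + 4.9·0.0101) / (0.707 + 4.9) = 0.5394/5.607 = 0.09621 mg/L.

0.0962 mg/L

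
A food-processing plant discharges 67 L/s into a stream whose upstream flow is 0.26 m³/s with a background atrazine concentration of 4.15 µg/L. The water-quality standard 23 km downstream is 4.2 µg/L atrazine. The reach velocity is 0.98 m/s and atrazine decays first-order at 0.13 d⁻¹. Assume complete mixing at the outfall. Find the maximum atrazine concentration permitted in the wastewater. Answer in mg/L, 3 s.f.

0.00513 mg/L

67 L/s = 0.067 m³/s.
4.15 µg/L = 0.00415 mg/L.
4.2 µg/L = 0.0042 mg/L.
Travel time to the compliance point: t = 2.3e+04/0.98 = 2.347e+04 s = 0.2716 d; decay factor exp(−0.13·0.2716) = 0.9653.
So the concentration just after mixing may be at most 0.0042/0.9653 = 0.004351 mg/L.
Mass balance: 0.004351·0.327 = 0.067·Cₑ + 0.26·0.00415.
Cₑ = (0.001423 − 0.001079) / 0.067 = 0.005131 mg/L.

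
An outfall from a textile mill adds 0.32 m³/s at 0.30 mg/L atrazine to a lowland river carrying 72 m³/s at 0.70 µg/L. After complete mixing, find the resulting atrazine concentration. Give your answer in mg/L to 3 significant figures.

0.00202 mg/L

0.70 µg/L = 0.0007 mg/L.
Conservation of mass across the mixing zone: C = (0.32·0.3 + 72·0.0007) / (0.32 + 72) = 0.1464/72.32 = 0.002024 mg/L.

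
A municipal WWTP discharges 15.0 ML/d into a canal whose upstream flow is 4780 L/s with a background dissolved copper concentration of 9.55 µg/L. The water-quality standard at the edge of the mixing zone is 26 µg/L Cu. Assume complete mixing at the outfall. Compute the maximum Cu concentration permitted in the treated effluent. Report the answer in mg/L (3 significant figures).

15.0 ML/d = 0.1736 m³/s.
4780 L/s = 4.78 m³/s.
9.55 µg/L = 0.00955 mg/L.
26 µg/L = 0.026 mg/L.
Mass balance: 0.026·4.954 = 0.1736·Cₑ + 4.78·0.00955.
Cₑ = (0.1288 − 0.04565) / 0.1736 = 0.4789 mg/L.

0.479 mg/L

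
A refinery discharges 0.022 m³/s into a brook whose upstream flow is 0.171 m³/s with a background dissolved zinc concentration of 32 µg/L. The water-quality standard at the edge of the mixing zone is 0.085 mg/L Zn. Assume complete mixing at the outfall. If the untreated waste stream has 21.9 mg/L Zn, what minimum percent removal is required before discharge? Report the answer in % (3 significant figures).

97.7 %

32 µg/L = 0.032 mg/L.
Mass balance: 0.085·0.193 = 0.022·Cₑ + 0.171·0.032.
Cₑ = (0.01641 − 0.005472) / 0.022 = 0.497 mg/L.
Required removal = 1 − 0.497/21.9 = 97.73 %.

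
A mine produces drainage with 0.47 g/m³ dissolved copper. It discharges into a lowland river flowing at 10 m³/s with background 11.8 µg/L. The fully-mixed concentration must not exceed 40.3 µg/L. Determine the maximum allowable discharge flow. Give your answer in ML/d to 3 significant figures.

57.3 ML/d

11.8 µg/L = 0.0118 mg/L.
40.3 µg/L = 0.0403 mg/L.
Mass balance at complete mixing: C_std·(Q_w + Q_r) = Q_w·C_e + Q_r·C_b.
Rearranging, Q_w = Q_r·(C_std − C_b)/(C_e − C_std) = 10·(0.0403 − 0.0118) / (0.47 − 0.0403) = 0.6633 m³/s.
= 57.31 ML/d.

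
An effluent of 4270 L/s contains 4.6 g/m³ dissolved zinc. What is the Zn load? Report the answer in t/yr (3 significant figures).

4270 L/s = 4.27 m³/s.
Mass flux = Q·C = 4.27 m³/s × 4.6 g/m³ = 19.64 g/s.
= 19.64 g/s × 31.56 = 619.9 t/yr.

620 t/yr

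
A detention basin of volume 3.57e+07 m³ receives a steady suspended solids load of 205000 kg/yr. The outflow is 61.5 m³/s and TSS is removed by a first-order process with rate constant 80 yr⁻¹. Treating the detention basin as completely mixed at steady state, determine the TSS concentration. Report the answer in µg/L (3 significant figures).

42.7 µg/L

Outflow Q = 61.5 m³/s × 3.156e+07 s/yr = 1.941e+09 m³/yr.
Steady-state CSTR mass balance: W = Q·C + k·V·C, so C = W/(Q + kV).
Q + kV = 1.941e+09 + 80·3.57e+07 = 4.797e+09 m³/yr.
C = 205000/4.797e+09 = 4.274e-05 kg/m³ = 0.04274 mg/L = 42.74 µg/L.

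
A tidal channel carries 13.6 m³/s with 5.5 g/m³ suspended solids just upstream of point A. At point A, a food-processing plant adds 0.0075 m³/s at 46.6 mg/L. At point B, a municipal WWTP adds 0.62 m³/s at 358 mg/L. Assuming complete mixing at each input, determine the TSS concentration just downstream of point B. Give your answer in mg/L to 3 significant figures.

20.9 mg/L

After input A: C = (13.6·5.5 + 0.0075·46.6) / 13.61 = 5.523 mg/L.
After input B: C = (13.61·5.523 + 0.62·358) / 14.23 = 20.88 mg/L.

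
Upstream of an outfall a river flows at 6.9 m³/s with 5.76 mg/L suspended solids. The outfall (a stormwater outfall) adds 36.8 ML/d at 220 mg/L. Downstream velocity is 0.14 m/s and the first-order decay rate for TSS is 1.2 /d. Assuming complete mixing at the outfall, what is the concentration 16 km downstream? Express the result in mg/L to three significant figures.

3.72 mg/L

36.8 ML/d = 0.4259 m³/s.
After complete mixing, C₀ = (0.4259·220 + 6.9·5.76) / 7.326 = 18.22 mg/L.
Travel time t = 1.6e+04 m / 0.14 m/s = 1.143e+05 s = 1.323 d.
C = 18.22·exp(−1.2·1.323) = 18.22·0.2045 = 3.725 mg/L.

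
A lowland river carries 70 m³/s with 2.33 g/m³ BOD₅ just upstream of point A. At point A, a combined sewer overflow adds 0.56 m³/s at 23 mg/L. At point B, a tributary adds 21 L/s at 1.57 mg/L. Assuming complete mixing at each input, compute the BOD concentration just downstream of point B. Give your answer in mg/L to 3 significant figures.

After input A: C = (70·2.33 + 0.56·23) / 70.56 = 2.494 mg/L.
21 L/s = 0.021 m³/s.
After input B: C = (70.56·2.494 + 0.021·1.57) / 70.58 = 2.494 mg/L.

2.49 mg/L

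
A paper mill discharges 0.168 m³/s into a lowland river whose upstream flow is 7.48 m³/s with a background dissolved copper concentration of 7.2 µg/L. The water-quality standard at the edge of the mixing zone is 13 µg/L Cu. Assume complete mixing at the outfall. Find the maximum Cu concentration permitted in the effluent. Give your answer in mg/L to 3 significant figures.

7.2 µg/L = 0.0072 mg/L.
13 µg/L = 0.013 mg/L.
Mass balance: 0.013·7.648 = 0.168·Cₑ + 7.48·0.0072.
Cₑ = (0.09942 − 0.05386) / 0.168 = 0.2712 mg/L.

0.271 mg/L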